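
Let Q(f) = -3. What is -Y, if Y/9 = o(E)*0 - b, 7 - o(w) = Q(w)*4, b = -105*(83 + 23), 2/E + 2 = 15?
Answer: -100170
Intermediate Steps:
E = 2/13 (E = 2/(-2 + 15) = 2/13 ≈ 0.15385)
b = -11130 (b = -105*106 = -11130)
o(w) = 19 (o(w) = 7 - (-3)*4 = 7 - 1*(-12) = 7 + 12 = 19)
Y = 100170 (Y = 9*(19*0 - 1*(-11130)) = 9*(0 + 11130) = 9*11130 = 100170)
-Y = -1*100170 = -100170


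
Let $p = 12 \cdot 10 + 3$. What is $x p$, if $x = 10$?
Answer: $1230$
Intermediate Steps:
$p = 123$ ($p = 120 + 3 = 123$)
$x p = 10 \cdot 123 = 1230$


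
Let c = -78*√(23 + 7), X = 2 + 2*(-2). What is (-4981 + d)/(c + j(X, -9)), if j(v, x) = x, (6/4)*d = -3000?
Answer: -2327/6757 + 60502*√30/20271 ≈ 16.003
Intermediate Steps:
d = -2000 (d = (⅔)*(-3000) = -2000)
X = -2 (X = 2 - 4 = -2)
c = -78*√30 ≈ -427.22
(-4981 + d)/(c + j(X, -9)) = (-4981 - 2000)/(-78*√30 - 9) = -6981/(-9 - 78*√30)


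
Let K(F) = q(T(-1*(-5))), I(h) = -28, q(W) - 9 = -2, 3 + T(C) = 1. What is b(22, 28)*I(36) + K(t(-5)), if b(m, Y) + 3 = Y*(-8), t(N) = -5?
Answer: 6363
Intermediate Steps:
T(C) = -2 (T(C) = -3 + 1 = -2)
q(W) = 7 (q(W) = 9 - 2 = 7)
b(m, Y) = -3 - 8*Y (b(m, Y) = -3 + Y*(-8) = -3 - 8*Y)
K(F) = 7
b(22, 28)*I(36) + K(t(-5)) = (-3 - 8*28)*(-28) + 7 = (-3 - 224)*(-28) + 7 = -227*(-28) + 7 = 6356 + 7 = 6363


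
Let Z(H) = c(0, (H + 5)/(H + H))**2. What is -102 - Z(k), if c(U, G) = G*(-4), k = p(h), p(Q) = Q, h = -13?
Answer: -17494/169 ≈ -103.51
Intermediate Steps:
k = -13
c(U, G) = -4*G
Z(H) = 4*(5 + H)**2/H**2 (Z(H) = (-4*(H + 5)/(H + H))**2 = (-4*(5 + H)/(2*H))**2 = (-4*(5 + H)*1/(2*H))**2 = (-2*(5 + H)/H)**2 = 4*(5 + H)**2/H**2)
-102 - Z(k) = -102 - 4*(5 - 13)**2/(-13)**2 = -102 - 4*(-8)**2/169 = -102 - 4*64/169 = -102 - 1*256/169 = -102 - 256/169 = -17494/169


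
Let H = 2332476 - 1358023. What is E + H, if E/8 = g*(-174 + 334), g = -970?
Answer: -267147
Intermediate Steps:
E = -1241600 (E = 8*(-970*(-174 + 334)) = 8*(-970*160) = 8*(-155200) = -1241600)
H = 974453
E + H = -1241600 + 974453 = -267147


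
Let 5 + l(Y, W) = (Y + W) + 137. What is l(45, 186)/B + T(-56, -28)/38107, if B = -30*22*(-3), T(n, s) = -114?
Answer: 412337/2286420 ≈ 0.18034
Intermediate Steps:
l(Y, W) = 132 + W + Y (l(Y, W) = -5 + ((Y + W) + 137) = -5 + ((W + Y) + 137) = -5 + (137 + W + Y) = 132 + W + Y)
B = 1980 (B = -660*(-3) = 1980)
l(45, 186)/B + T(-56, -28)/38107 = (132 + 186 + 45)/1980 - 114/38107 = 363*(1/1980) - 114*1/38107 = 11/60 - 114/38107 = 412337/2286420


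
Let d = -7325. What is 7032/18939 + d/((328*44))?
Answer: -12414117/91109216 ≈ -0.13626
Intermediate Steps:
7032/18939 + d/((328*44)) = 7032/18939 - 7325/(328*44) = 7032*(1/18939) - 7325/14432 = 2344/6313 - 7325*1/14432 = 2344/6313 - 7325/14432 = -12414117/91109216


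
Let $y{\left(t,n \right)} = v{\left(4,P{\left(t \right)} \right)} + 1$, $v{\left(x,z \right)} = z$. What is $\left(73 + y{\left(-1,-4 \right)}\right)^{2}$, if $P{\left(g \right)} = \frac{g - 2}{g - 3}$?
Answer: $\frac{89401}{16} \approx 5587.6$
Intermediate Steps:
$P{\left(g \right)} = \frac{-2 + g}{-3 + g}$
$y{\left(t,n \right)} = 1 + \frac{-2 + t}{-3 + t}$ ($y{\left(t,n \right)} = \frac{-2 + t}{-3 + t} + 1 = 1 + \frac{-2 + t}{-3 + t}$)
$\left(73 + y{\left(-1,-4 \right)}\right)^{2} = \left(73 + \frac{-5 + 2 \left(-1\right)}{-3 - 1}\right)^{2} = \left(73 + \frac{-5 - 2}{-4}\right)^{2} = \left(73 - - \frac{7}{4}\right)^{2} = \left(73 + \frac{7}{4}\right)^{2} = \left(\frac{299}{4}\right)^{2} = \frac{89401}{16}$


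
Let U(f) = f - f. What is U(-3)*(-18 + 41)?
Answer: 0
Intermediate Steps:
U(f) = 0
U(-3)*(-18 + 41) = 0*(-18 + 41) = 0*23 = 0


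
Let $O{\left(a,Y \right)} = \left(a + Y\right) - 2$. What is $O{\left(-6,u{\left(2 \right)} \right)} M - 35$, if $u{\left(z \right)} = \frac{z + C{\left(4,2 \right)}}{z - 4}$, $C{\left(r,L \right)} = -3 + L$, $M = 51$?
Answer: $- \frac{937}{2} \approx -468.5$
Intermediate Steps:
$u{\left(z \right)} = \frac{-1 + z}{-4 + z}$ ($u{\left(z \right)} = \frac{z + \left(-3 + 2\right)}{z - 4} = \frac{z - 1}{-4 + z} = \frac{-1 + z}{-4 + z}$)
$O{\left(a,Y \right)} = -2 + Y + a$ ($O{\left(a,Y \right)} = \left(Y + a\right) - 2 = -2 + Y + a$)
$O{\left(-6,u{\left(2 \right)} \right)} M - 35 = \left(-2 + \frac{-1 + 2}{-4 + 2} - 6\right) 51 - 35 = \left(-2 + \frac{1}{-2} \cdot 1 - 6\right) 51 - 35 = \left(-2 - \frac{1}{2} - 6\right) 51 - 35 = \left(- \frac{17}{2}\right) 51 - 35 = - \frac{867}{2} - 35 = - \frac{937}{2}$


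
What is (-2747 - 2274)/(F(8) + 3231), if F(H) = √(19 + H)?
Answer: -1802539/1159926 + 5021*√3/3479778 ≈ -1.5515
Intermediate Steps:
(-2747 - 2274)/(F(8) + 3231) = (-2747 - 2274)/(√(19 + 8) + 3231) = -5021/(√27 + 3231) = -5021/(3*√3 + 3231) = -5021/(3231 + 3*√3)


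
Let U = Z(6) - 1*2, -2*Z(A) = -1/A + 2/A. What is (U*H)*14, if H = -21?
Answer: 1225/2 ≈ 612.50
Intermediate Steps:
Z(A) = -1/(2*A) (Z(A) = -(-1/A + 2/A)/2 = -1/(2*A))
U = -25/12 (U = -½/6 - 1*2 = -½*⅙ - 2 = -1/12 - 2 = -25/12 ≈ -2.0833)
(U*H)*14 = -25/12*(-21)*14 = (175/4)*14 = 1225/2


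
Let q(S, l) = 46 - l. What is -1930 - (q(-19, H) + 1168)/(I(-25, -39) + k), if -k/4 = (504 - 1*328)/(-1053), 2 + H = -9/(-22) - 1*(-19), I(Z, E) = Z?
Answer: -1060147435/563662 ≈ -1880.8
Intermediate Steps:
H = 383/22 (H = -2 + (-9/(-22) - 1*(-19)) = -2 + (-9*(-1/22) + 19) = -2 + (9/22 + 19) = -2 + 427/22 = 383/22 ≈ 17.409)
k = 704/1053 (k = -4*(504 - 1*328)/(-1053) = -4*(504 - 328)*(-1)/1053 = -704*(-1)/1053 = -4*(-176/1053) = 704/1053 ≈ 0.66857)
-1930 - (q(-19, H) + 1168)/(I(-25, -39) + k) = -1930 - ((46 - 1*383/22) + 1168)/(-25 + 704/1053) = -1930 - ((46 - 383/22) + 1168)/(-25621/1053) = -1930 - (629/22 + 1168)*(-1053)/25621 = -1930 - 26325*(-1053)/(22*25621) = -1930 - 1*(-27720225/563662) = -1930 + 27720225/563662 = -1060147435/563662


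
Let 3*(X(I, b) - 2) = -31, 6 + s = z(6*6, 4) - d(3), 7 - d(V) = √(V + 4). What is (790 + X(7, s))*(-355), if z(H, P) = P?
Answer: -832475/3 ≈ -2.7749e+5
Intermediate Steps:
d(V) = 7 - √(4 + V) (d(V) = 7 - √(V + 4) = 7 - √(4 + V))
s = -9 + √7 (s = -6 + (4 - (7 - √(4 + 3))) = -6 + (4 - (7 - √7)) = -6 + (4 + (-7 + √7)) = -6 + (-3 + √7) = -9 + √7 ≈ -6.3542)
X(I, b) = -25/3 (X(I, b) = 2 + (⅓)*(-31) = 2 - 31/3 = -25/3)
(790 + X(7, s))*(-355) = (790 - 25/3)*(-355) = (2345/3)*(-355) = -832475/3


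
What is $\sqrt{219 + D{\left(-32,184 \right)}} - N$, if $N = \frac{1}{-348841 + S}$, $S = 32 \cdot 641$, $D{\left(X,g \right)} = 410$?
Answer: $\frac{1}{328329} + \sqrt{629} \approx 25.08$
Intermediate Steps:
$S = 20512$
$N = - \frac{1}{328329}$ ($N = \frac{1}{-348841 + 20512} = \frac{1}{-328329} = - \frac{1}{328329} \approx -3.0457 \cdot 10^{-6}$)
$\sqrt{219 + D{\left(-32,184 \right)}} - N = \sqrt{219 + 410} - - \frac{1}{328329} = \sqrt{629} + \frac{1}{328329} = \frac{1}{328329} + \sqrt{629}$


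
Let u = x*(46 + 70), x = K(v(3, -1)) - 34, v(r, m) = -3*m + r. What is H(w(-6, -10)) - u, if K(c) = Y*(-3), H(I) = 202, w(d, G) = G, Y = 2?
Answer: 4842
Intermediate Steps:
v(r, m) = r - 3*m
K(c) = -6 (K(c) = 2*(-3) = -6)
x = -40 (x = -6 - 34 = -40)
u = -4640 (u = -40*(46 + 70) = -40*116 = -4640)
H(w(-6, -10)) - u = 202 - 1*(-4640) = 202 + 4640 = 4842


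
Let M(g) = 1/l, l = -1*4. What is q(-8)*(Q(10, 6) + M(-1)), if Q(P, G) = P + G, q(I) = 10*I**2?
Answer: 10080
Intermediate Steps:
l = -4
Q(P, G) = G + P
M(g) = -1/4 (M(g) = 1/(-4) = -1/4)
q(-8)*(Q(10, 6) + M(-1)) = (10*(-8)**2)*((6 + 10) - 1/4) = (10*64)*(16 - 1/4) = 640*(63/4) = 10080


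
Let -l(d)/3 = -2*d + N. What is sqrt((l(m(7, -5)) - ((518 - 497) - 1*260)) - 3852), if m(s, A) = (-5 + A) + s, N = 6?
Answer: I*sqrt(3649) ≈ 60.407*I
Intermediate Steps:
m(s, A) = -5 + A + s
l(d) = -18 + 6*d (l(d) = -3*(-2*d + 6) = -3*(6 - 2*d) = -18 + 6*d)
sqrt((l(m(7, -5)) - ((518 - 497) - 1*260)) - 3852) = sqrt(((-18 + 6*(-5 - 5 + 7)) - ((518 - 497) - 1*260)) - 3852) = sqrt(((-18 + 6*(-3)) - (21 - 260)) - 3852) = sqrt(((-18 - 18) - 1*(-239)) - 3852) = sqrt((-36 + 239) - 3852) = sqrt(203 - 3852) = sqrt(-3649) = I*sqrt(3649)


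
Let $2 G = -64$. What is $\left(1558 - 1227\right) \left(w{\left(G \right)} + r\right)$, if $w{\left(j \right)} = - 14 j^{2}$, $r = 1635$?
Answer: $-4204031$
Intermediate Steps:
$G = -32$ ($G = \frac{1}{2} \left(-64\right) = -32$)
$\left(1558 - 1227\right) \left(w{\left(G \right)} + r\right) = \left(1558 - 1227\right) \left(- 14 \left(-32\right)^{2} + 1635\right) = 331 \left(\left(-14\right) 1024 + 1635\right) = 331 \left(-14336 + 1635\right) = 331 \left(-12701\right) = -4204031$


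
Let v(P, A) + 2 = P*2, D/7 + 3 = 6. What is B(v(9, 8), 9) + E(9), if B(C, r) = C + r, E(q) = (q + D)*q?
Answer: 295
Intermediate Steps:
D = 21 (D = -21 + 7*6 = -21 + 42 = 21)
v(P, A) = -2 + 2*P (v(P, A) = -2 + P*2 = -2 + 2*P)
E(q) = q*(21 + q) (E(q) = (q + 21)*q = (21 + q)*q = q*(21 + q))
B(v(9, 8), 9) + E(9) = ((-2 + 2*9) + 9) + 9*(21 + 9) = ((-2 + 18) + 9) + 9*30 = (16 + 9) + 270 = 25 + 270 = 295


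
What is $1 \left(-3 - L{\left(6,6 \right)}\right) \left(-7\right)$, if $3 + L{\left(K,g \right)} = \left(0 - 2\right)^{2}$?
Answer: $28$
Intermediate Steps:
$L{\left(K,g \right)} = 1$ ($L{\left(K,g \right)} = -3 + \left(0 - 2\right)^{2} = -3 + \left(-2\right)^{2} = -3 + 4 = 1$)
$1 \left(-3 - L{\left(6,6 \right)}\right) \left(-7\right) = 1 \left(-3 - 1\right) \left(-7\right) = 1 \left(-4\right) \left(-7\right) = \left(-4\right) \left(-7\right) = 28$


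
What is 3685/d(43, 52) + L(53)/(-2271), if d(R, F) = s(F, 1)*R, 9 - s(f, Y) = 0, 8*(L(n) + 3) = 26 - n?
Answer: 22322939/2343672 ≈ 9.5248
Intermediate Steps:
L(n) = ¼ - n/8 (L(n) = -3 + (26 - n)/8 = -3 + (13/4 - n/8) = ¼ - n/8)
s(f, Y) = 9 (s(f, Y) = 9 - 1*0 = 9 + 0 = 9)
d(R, F) = 9*R
3685/d(43, 52) + L(53)/(-2271) = 3685/((9*43)) + (¼ - ⅛*53)/(-2271) = 3685/387 + (¼ - 53/8)*(-1/2271) = 3685*(1/387) - 51/8*(-1/2271) = 3685/387 + 17/6056 = 22322939/2343672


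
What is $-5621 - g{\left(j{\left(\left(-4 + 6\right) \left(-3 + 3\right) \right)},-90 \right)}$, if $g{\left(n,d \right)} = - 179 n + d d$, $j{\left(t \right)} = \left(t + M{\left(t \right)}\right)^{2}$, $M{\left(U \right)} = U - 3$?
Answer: $-12110$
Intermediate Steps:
$M{\left(U \right)} = -3 + U$
$j{\left(t \right)} = \left(-3 + 2 t\right)^{2}$ ($j{\left(t \right)} = \left(t + \left(-3 + t\right)\right)^{2} = \left(-3 + 2 t\right)^{2}$)
$g{\left(n,d \right)} = d^{2} - 179 n$ ($g{\left(n,d \right)} = - 179 n + d^{2} = d^{2} - 179 n$)
$-5621 - g{\left(j{\left(\left(-4 + 6\right) \left(-3 + 3\right) \right)},-90 \right)} = -5621 - \left(\left(-90\right)^{2} - 179 \left(-3 + 2 \left(-4 + 6\right) \left(-3 + 3\right)\right)^{2}\right) = -5621 - \left(8100 - 179 \left(-3 + 2 \cdot 2 \cdot 0\right)^{2}\right) = -5621 - \left(8100 - 179 \left(-3 + 2 \cdot 0\right)^{2}\right) = -5621 - \left(8100 - 179 \left(-3 + 0\right)^{2}\right) = -5621 - \left(8100 - 179 \left(-3\right)^{2}\right) = -5621 - \left(8100 - 1611\right) = -5621 - 6489 = -12110$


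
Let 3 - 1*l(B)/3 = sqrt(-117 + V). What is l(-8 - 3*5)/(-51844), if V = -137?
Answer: -9/51844 + 3*I*sqrt(254)/51844 ≈ -0.0001736 + 0.00092223*I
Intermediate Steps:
l(B) = 9 - 3*I*sqrt(254) (l(B) = 9 - 3*sqrt(-117 - 137) = 9 - 3*I*sqrt(254))
l(-8 - 3*5)/(-51844) = (9 - 3*I*sqrt(254))/(-51844) = (9 - 3*I*sqrt(254))*(-1/51844) = -9/51844 + 3*I*sqrt(254)/51844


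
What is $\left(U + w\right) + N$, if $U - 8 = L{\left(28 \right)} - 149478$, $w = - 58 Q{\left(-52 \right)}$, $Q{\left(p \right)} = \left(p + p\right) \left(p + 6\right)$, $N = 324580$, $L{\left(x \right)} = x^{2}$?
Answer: $-101578$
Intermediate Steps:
$Q{\left(p \right)} = 2 p \left(6 + p\right)$
$w = -277472$ ($w = - 58 \cdot 2 \left(-52\right) \left(6 - 52\right) = - 58 \cdot 2 \left(-52\right) \left(-46\right) = \left(-58\right) 4784 = -277472$)
$U = -148686$ ($U = 8 - \left(149478 - 28^{2}\right) = 8 + \left(784 - 149478\right) = 8 - 148694 = -148686$)
$\left(U + w\right) + N = \left(-148686 - 277472\right) + 324580 = -426158 + 324580 = -101578$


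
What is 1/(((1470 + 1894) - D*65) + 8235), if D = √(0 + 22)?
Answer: 11599/134443851 + 65*√22/134443851 ≈ 8.8542e-5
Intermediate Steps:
D = √22 ≈ 4.6904
1/(((1470 + 1894) - D*65) + 8235) = 1/(((1470 + 1894) - √22*65) + 8235) = 1/((3364 - 65*√22) + 8235) = 1/(11599 - 65*√22)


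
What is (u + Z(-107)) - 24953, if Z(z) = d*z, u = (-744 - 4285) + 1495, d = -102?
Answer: -17573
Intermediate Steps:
u = -3534 (u = -5029 + 1495 = -3534)
Z(z) = -102*z
(u + Z(-107)) - 24953 = (-3534 - 102*(-107)) - 24953 = (-3534 + 10914) - 24953 = 7380 - 24953 = -17573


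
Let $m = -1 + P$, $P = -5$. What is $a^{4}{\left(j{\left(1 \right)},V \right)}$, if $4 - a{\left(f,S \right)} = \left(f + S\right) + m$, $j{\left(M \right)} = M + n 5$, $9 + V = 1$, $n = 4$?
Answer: $81$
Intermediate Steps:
$V = -8$ ($V = -9 + 1 = -8$)
$j{\left(M \right)} = 20 + M$ ($j{\left(M \right)} = M + 4 \cdot 5 = M + 20 = 20 + M$)
$m = -6$ ($m = -1 - 5 = -6$)
$a{\left(f,S \right)} = 10 - S - f$ ($a{\left(f,S \right)} = 4 - \left(\left(f + S\right) - 6\right) = 4 - \left(\left(S + f\right) - 6\right) = 4 - \left(-6 + S + f\right) = 10 - S - f$)
$a^{4}{\left(j{\left(1 \right)},V \right)} = \left(10 - -8 - \left(20 + 1\right)\right)^{4} = \left(10 + 8 - 21\right)^{4} = \left(-3\right)^{4} = 81$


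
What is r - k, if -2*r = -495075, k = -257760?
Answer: 1010595/2 ≈ 5.0530e+5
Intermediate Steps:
r = 495075/2 (r = -1/2*(-495075) = 495075/2 ≈ 2.4754e+5)
r - k = 495075/2 - 1*(-257760) = 495075/2 + 257760 = 1010595/2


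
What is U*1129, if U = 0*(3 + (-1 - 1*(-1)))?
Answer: 0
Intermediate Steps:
U = 0 (U = 0*(3 + (-1 + 1)) = 0*(3 + 0) = 0*3 = 0)
U*1129 = 0*1129 = 0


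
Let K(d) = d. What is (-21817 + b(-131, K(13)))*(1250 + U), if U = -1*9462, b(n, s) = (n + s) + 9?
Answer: 180056312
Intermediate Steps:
b(n, s) = 9 + n + s
U = -9462
(-21817 + b(-131, K(13)))*(1250 + U) = (-21817 + (9 - 131 + 13))*(1250 - 9462) = (-21817 - 109)*(-8212) = -21926*(-8212) = 180056312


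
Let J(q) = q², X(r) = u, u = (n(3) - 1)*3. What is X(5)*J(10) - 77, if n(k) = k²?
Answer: 2323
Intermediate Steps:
u = 24 (u = (3² - 1)*3 = (9 - 1)*3 = 8*3 = 24)
X(r) = 24
X(5)*J(10) - 77 = 24*10² - 77 = 24*100 - 77 = 2400 - 77 = 2323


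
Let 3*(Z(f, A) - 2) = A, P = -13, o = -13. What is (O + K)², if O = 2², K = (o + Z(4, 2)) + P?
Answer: 3364/9 ≈ 373.78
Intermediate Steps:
Z(f, A) = 2 + A/3
K = -70/3 (K = (-13 + (2 + (⅓)*2)) - 13 = (-13 + (2 + ⅔)) - 13 = (-13 + 8/3) - 13 = -31/3 - 13 = -70/3 ≈ -23.333)
O = 4
(O + K)² = (4 - 70/3)² = (-58/3)² = 3364/9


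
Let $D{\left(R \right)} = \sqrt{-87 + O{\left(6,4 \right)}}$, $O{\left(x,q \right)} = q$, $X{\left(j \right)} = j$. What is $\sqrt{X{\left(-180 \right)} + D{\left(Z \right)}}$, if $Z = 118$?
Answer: $\sqrt{-180 + i \sqrt{83}} \approx 0.33942 + 13.421 i$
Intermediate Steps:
$D{\left(R \right)} = i \sqrt{83}$ ($D{\left(R \right)} = \sqrt{-87 + 4} = \sqrt{-83} = i \sqrt{83}$)
$\sqrt{X{\left(-180 \right)} + D{\left(Z \right)}} = \sqrt{-180 + i \sqrt{83}}$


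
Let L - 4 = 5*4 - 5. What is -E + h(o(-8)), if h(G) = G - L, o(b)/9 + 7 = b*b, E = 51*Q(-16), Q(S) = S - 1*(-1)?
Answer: 1259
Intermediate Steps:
Q(S) = 1 + S (Q(S) = S + 1 = 1 + S)
L = 19 (L = 4 + (5*4 - 5) = 4 + (20 - 5) = 4 + 15 = 19)
E = -765 (E = 51*(1 - 16) = 51*(-15) = -765)
o(b) = -63 + 9*b**2 (o(b) = -63 + 9*(b*b) = -63 + 9*b**2)
h(G) = -19 + G (h(G) = G - 1*19 = G - 19 = -19 + G)
-E + h(o(-8)) = -1*(-765) + (-19 + (-63 + 9*(-8)**2)) = 765 + (-19 + (-63 + 9*64)) = 765 + (-19 + (-63 + 576)) = 765 + (-19 + 513) = 765 + 494 = 1259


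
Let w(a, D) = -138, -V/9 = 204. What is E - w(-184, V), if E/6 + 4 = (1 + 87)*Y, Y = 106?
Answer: 56082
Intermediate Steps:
V = -1836 (V = -9*204 = -1836)
E = 55944 (E = -24 + 6*((1 + 87)*106) = -24 + 6*(88*106) = -24 + 6*9328 = -24 + 55968 = 55944)
E - w(-184, V) = 55944 - 1*(-138) = 55944 + 138 = 56082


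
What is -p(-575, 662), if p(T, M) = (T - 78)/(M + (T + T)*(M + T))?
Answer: -653/99388 ≈ -0.0065702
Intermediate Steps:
p(T, M) = (-78 + T)/(M + 2*T*(M + T)) (p(T, M) = (-78 + T)/(M + (2*T)*(M + T)) = (-78 + T)/(M + 2*T*(M + T)))
-p(-575, 662) = -(-78 - 575)/(662 + 2*(-575)² + 2*662*(-575)) = -(-653)/(662 + 2*330625 - 761300) = -(-653)/(662 + 661250 - 761300) = -(-653)/(-99388) = -(-1)*(-653)/99388 = -1*653/99388 = -653/99388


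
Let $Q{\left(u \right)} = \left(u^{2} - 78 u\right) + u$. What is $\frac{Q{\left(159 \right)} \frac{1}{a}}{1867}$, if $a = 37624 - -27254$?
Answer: $\frac{2173}{20187871} \approx 0.00010764$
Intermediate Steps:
$Q{\left(u \right)} = u^{2} - 77 u$
$a = 64878$ ($a = 37624 + 27254 = 64878$)
$\frac{Q{\left(159 \right)} \frac{1}{a}}{1867} = \frac{159 \left(-77 + 159\right) \frac{1}{64878}}{1867} = 159 \cdot 82 \cdot \frac{1}{64878} \cdot \frac{1}{1867} = 13038 \cdot \frac{1}{64878} \cdot \frac{1}{1867} = \frac{2173}{10813} \cdot \frac{1}{1867} = \frac{2173}{20187871}$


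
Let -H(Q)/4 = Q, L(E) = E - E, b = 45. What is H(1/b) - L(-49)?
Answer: -4/45 ≈ -0.088889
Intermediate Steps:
L(E) = 0
H(Q) = -4*Q
H(1/b) - L(-49) = -4/45 - 1*0 = -4*1/45 + 0 = -4/45 + 0 = -4/45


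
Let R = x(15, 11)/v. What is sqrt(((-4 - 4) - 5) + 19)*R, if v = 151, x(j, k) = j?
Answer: 15*sqrt(6)/151 ≈ 0.24333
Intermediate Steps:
R = 15/151 ≈ 0.099338
sqrt(((-4 - 4) - 5) + 19)*R = sqrt(((-4 - 4) - 5) + 19)*(15/151) = sqrt((-8 - 5) + 19)*(15/151) = sqrt(-13 + 19)*(15/151) = sqrt(6)*(15/151) = 15*sqrt(6)/151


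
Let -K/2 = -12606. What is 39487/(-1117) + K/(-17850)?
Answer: -122167459/3323075 ≈ -36.763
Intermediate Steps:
K = 25212 (K = -2*(-12606) = 25212)
39487/(-1117) + K/(-17850) = 39487/(-1117) + 25212/(-17850) = 39487*(-1/1117) + 25212*(-1/17850) = -39487/1117 - 4202/2975 = -122167459/3323075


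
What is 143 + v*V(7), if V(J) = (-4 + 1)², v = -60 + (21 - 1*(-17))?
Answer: -55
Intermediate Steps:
v = -22 (v = -60 + (21 + 17) = -60 + 38 = -22)
V(J) = 9 (V(J) = (-3)² = 9)
143 + v*V(7) = 143 - 22*9 = 143 - 198 = -55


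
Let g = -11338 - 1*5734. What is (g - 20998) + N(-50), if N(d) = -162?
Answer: -38232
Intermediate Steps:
g = -17072 (g = -11338 - 5734 = -17072)
(g - 20998) + N(-50) = (-17072 - 20998) - 162 = -38070 - 162 = -38232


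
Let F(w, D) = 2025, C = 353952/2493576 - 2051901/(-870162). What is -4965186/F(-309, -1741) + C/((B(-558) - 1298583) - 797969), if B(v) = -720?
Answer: -34868880031607595735373/14220913784433865200 ≈ -2451.9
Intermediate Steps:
C = 25113734575/10045440182 (C = 353952*(1/2493576) - 2051901*(-1/870162) = 4916/34633 + 683967/290054 = 25113734575/10045440182 ≈ 2.5000)
-4965186/F(-309, -1741) + C/((B(-558) - 1298583) - 797969) = -4965186/2025 + 25113734575/(10045440182*((-720 - 1298583) - 797969)) = -4965186*1/2025 + 25113734575/(10045440182*(-1299303 - 797969)) = -1655062/675 + (25113734575/10045440182)/(-2097272) = -1655062/675 + (25113734575/10045440182)*(-1/2097272) = -1655062/675 - 25113734575/21068020421383504 = -34868880031607595735373/14220913784433865200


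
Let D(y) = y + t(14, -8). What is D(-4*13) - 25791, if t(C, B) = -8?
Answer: -25851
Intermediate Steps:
D(y) = -8 + y (D(y) = y - 8 = -8 + y)
D(-4*13) - 25791 = (-8 - 4*13) - 25791 = (-8 - 52) - 25791 = -60 - 25791 = -25851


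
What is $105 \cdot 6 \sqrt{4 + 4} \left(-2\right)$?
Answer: $- 2520 \sqrt{2} \approx -3563.8$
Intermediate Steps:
$105 \cdot 6 \sqrt{4 + 4} \left(-2\right) = 105 \cdot 6 \sqrt{8} \left(-2\right) = 105 \cdot 6 \cdot 2 \sqrt{2} \left(-2\right) = 105 \cdot 12 \sqrt{2} \left(-2\right) = 105 \left(- 24 \sqrt{2}\right) = - 2520 \sqrt{2}$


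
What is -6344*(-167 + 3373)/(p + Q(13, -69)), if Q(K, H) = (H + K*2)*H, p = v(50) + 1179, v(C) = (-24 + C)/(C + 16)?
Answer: -671182512/136831 ≈ -4905.2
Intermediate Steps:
v(C) = (-24 + C)/(16 + C)
p = 38920/33 (p = (-24 + 50)/(16 + 50) + 1179 = 26/66 + 1179 = (1/66)*26 + 1179 = 13/33 + 1179 = 38920/33 ≈ 1179.4)
Q(K, H) = H*(H + 2*K) (Q(K, H) = (H + 2*K)*H = H*(H + 2*K))
-6344*(-167 + 3373)/(p + Q(13, -69)) = -6344*(-167 + 3373)/(38920/33 - 69*(-69 + 2*13)) = -6344*3206/(38920/33 - 69*(-69 + 26)) = -6344*3206/(38920/33 - 69*(-43)) = -6344*3206/(38920/33 + 2967) = -6344/((136831/33)*(1/3206)) = -6344/136831/105798 = -6344*105798/136831 = -671182512/136831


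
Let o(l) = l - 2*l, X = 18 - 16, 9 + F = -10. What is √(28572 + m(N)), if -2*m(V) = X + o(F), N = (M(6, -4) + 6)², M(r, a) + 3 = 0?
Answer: 3*√12694/2 ≈ 169.00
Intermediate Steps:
F = -19 (F = -9 - 10 = -19)
M(r, a) = -3 (M(r, a) = -3 + 0 = -3)
N = 9 (N = (-3 + 6)² = 3² = 9)
X = 2
o(l) = -l
m(V) = -21/2 (m(V) = -(2 - 1*(-19))/2 = -(2 + 19)/2 = -½*21 = -21/2)
√(28572 + m(N)) = √(28572 - 21/2) = √(57123/2) = 3*√12694/2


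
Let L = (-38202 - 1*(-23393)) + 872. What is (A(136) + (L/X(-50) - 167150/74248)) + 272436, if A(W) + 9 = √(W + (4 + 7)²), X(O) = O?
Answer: 253096107919/928100 + √257 ≈ 2.7272e+5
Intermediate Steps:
L = -13937 (L = (-38202 + 23393) + 872 = -14809 + 872 = -13937)
A(W) = -9 + √(121 + W) (A(W) = -9 + √(W + (4 + 7)²) = -9 + √(W + 11²) = -9 + √(W + 121) = -9 + √(121 + W))
(A(136) + (L/X(-50) - 167150/74248)) + 272436 = ((-9 + √(121 + 136)) + (-13937/(-50) - 167150/74248)) + 272436 = ((-9 + √257) + (-13937*(-1/50) - 167150*1/74248)) + 272436 = ((-9 + √257) + (13937/50 - 83575/37124)) + 272436 = ((-9 + √257) + 256609219/928100) + 272436 = (248256319/928100 + √257) + 272436 = 253096107919/928100 + √257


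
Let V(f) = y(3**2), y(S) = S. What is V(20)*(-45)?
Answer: -405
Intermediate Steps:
V(f) = 9 (V(f) = 3**2 = 9)
V(20)*(-45) = 9*(-45) = -405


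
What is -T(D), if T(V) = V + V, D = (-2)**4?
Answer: -32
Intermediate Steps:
D = 16
T(V) = 2*V
-T(D) = -2*16 = -1*32 = -32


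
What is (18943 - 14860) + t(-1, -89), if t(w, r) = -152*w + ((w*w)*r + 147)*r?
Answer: -927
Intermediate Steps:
t(w, r) = -152*w + r*(147 + r*w²) (t(w, r) = -152*w + (w²*r + 147)*r = -152*w + (r*w² + 147)*r = -152*w + (147 + r*w²)*r = -152*w + r*(147 + r*w²))
(18943 - 14860) + t(-1, -89) = (18943 - 14860) + (-152*(-1) + 147*(-89) + (-89)²*(-1)²) = 4083 + (152 - 13083 + 7921*1) = 4083 + (152 - 13083 + 7921) = 4083 - 5010 = -927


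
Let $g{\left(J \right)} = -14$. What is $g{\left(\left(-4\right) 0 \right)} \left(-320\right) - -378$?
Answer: $4858$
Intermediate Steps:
$g{\left(\left(-4\right) 0 \right)} \left(-320\right) - -378 = \left(-14\right) \left(-320\right) - -378 = 4480 + 378 = 4858$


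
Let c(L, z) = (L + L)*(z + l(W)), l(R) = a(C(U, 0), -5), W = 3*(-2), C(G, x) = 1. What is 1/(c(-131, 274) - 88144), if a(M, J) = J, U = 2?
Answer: -1/158622 ≈ -6.3043e-6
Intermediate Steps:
W = -6
l(R) = -5
c(L, z) = 2*L*(-5 + z) (c(L, z) = (L + L)*(z - 5) = (2*L)*(-5 + z) = 2*L*(-5 + z))
1/(c(-131, 274) - 88144) = 1/(2*(-131)*(-5 + 274) - 88144) = 1/(2*(-131)*269 - 88144) = 1/(-70478 - 88144) = 1/(-158622) = -1/158622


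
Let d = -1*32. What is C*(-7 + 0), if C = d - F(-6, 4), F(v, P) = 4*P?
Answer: 336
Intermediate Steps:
d = -32
C = -48 (C = -32 - 4*4 = -32 - 1*16 = -32 - 16 = -48)
C*(-7 + 0) = -48*(-7 + 0) = -48*(-7) = 336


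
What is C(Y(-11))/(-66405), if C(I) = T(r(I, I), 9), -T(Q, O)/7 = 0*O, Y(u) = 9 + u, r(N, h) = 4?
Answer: 0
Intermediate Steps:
T(Q, O) = 0 (T(Q, O) = -0*O = -7*0 = 0)
C(I) = 0
C(Y(-11))/(-66405) = 0/(-66405) = 0*(-1/66405) = 0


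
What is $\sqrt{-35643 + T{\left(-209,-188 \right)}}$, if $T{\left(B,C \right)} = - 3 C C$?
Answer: $5 i \sqrt{5667} \approx 376.4 i$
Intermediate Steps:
$T{\left(B,C \right)} = - 3 C^{2}$
$\sqrt{-35643 + T{\left(-209,-188 \right)}} = \sqrt{-35643 - 3 \left(-188\right)^{2}} = \sqrt{-35643 - 106032} = \sqrt{-141675} = 5 i \sqrt{5667}$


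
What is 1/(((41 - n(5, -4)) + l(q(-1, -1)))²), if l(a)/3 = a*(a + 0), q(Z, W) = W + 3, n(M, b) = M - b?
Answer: 1/1936 ≈ 0.00051653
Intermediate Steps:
q(Z, W) = 3 + W
l(a) = 3*a² (l(a) = 3*(a*(a + 0)) = 3*(a*a) = 3*a²)
1/(((41 - n(5, -4)) + l(q(-1, -1)))²) = 1/(((41 - (5 - 1*(-4))) + 3*(3 - 1)²)²) = 1/(((41 - (5 + 4)) + 3*2²)²) = 1/(((41 - 1*9) + 3*4)²) = 1/(((41 - 9) + 12)²) = 1/((32 + 12)²) = 1/(44²) = 1/1936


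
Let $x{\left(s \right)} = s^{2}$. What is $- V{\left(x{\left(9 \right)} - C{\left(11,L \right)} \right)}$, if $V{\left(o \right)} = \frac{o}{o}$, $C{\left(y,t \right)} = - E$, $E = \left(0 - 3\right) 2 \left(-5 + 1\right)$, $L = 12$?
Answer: $-1$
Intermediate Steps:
$E = 24$ ($E = - 3 \cdot 2 \left(-4\right) = \left(-3\right) \left(-8\right) = 24$)
$C{\left(y,t \right)} = -24$ ($C{\left(y,t \right)} = \left(-1\right) 24 = -24$)
$V{\left(o \right)} = 1$
$- V{\left(x{\left(9 \right)} - C{\left(11,L \right)} \right)} = \left(-1\right) 1 = -1$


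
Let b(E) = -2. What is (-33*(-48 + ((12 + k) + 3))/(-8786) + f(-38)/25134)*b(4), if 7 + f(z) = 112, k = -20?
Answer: 7172806/18402277 ≈ 0.38978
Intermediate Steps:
f(z) = 105 (f(z) = -7 + 112 = 105)
(-33*(-48 + ((12 + k) + 3))/(-8786) + f(-38)/25134)*b(4) = (-33*(-48 + ((12 - 20) + 3))/(-8786) + 105/25134)*(-2) = (-33*(-48 + (-8 + 3))*(-1/8786) + 105*(1/25134))*(-2) = (-33*(-48 - 5)*(-1/8786) + 35/8378)*(-2) = (-33*(-53)*(-1/8786) + 35/8378)*(-2) = (1749*(-1/8786) + 35/8378)*(-2) = (-1749/8786 + 35/8378)*(-2) = -3586403/18402277*(-2) = 7172806/18402277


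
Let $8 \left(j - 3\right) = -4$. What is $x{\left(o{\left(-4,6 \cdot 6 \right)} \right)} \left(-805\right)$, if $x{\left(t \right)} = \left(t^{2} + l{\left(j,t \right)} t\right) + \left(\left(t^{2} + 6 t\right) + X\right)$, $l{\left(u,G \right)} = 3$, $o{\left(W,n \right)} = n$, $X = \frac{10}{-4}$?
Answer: $- \frac{4690735}{2} \approx -2.3454 \cdot 10^{6}$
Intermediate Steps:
$X = - \frac{5}{2}$ ($X = 10 \left(- \frac{1}{4}\right) = - \frac{5}{2} \approx -2.5$)
$j = \frac{5}{2}$ ($j = 3 + \frac{1}{8} \left(-4\right) = 3 - \frac{1}{2} = \frac{5}{2} \approx 2.5$)
$x{\left(t \right)} = - \frac{5}{2} + 2 t^{2} + 9 t$ ($x{\left(t \right)} = \left(t^{2} + 3 t\right) - \left(\frac{5}{2} - t^{2} - 6 t\right) = \left(t^{2} + 3 t\right) + \left(- \frac{5}{2} + t^{2} + 6 t\right) = - \frac{5}{2} + 2 t^{2} + 9 t$)
$x{\left(o{\left(-4,6 \cdot 6 \right)} \right)} \left(-805\right) = \left(- \frac{5}{2} + 2 \left(6 \cdot 6\right)^{2} + 9 \cdot 6 \cdot 6\right) \left(-805\right) = \left(- \frac{5}{2} + 2 \cdot 36^{2} + 9 \cdot 36\right) \left(-805\right) = \left(- \frac{5}{2} + 2 \cdot 1296 + 324\right) \left(-805\right) = \left(- \frac{5}{2} + 2592 + 324\right) \left(-805\right) = \frac{5827}{2} \left(-805\right) = - \frac{4690735}{2}$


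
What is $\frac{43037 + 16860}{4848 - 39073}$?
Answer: $- \frac{59897}{34225} \approx -1.7501$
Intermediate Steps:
$\frac{43037 + 16860}{4848 - 39073} = \frac{59897}{-34225} = 59897 \left(- \frac{1}{34225}\right) = - \frac{59897}{34225}$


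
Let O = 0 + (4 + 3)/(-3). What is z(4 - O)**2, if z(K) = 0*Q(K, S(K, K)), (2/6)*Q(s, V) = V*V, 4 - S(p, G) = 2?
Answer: 0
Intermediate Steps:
S(p, G) = 2 (S(p, G) = 4 - 1*2 = 4 - 2 = 2)
Q(s, V) = 3*V**2 (Q(s, V) = 3*(V*V) = 3*V**2)
O = -7/3 (O = 0 + 7*(-1/3) = 0 - 7/3 = -7/3 ≈ -2.3333)
z(K) = 0 (z(K) = 0*(3*2**2) = 0*(3*4) = 0*12 = 0)
z(4 - O)**2 = 0**2 = 0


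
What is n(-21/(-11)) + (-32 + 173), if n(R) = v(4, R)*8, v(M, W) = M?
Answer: 173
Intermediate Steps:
n(R) = 32 (n(R) = 4*8 = 32)
n(-21/(-11)) + (-32 + 173) = 32 + (-32 + 173) = 32 + 141 = 173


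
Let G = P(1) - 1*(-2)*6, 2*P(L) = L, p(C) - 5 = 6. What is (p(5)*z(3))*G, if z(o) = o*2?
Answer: 825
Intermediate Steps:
p(C) = 11 (p(C) = 5 + 6 = 11)
P(L) = L/2
z(o) = 2*o
G = 25/2 (G = (½)*1 - 1*(-2)*6 = ½ - (-2)*6 = ½ - 1*(-12) = ½ + 12 = 25/2 ≈ 12.500)
(p(5)*z(3))*G = (11*(2*3))*(25/2) = (11*6)*(25/2) = 66*(25/2) = 825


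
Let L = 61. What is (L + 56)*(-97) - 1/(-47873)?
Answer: -543310676/47873 ≈ -11349.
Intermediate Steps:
(L + 56)*(-97) - 1/(-47873) = (61 + 56)*(-97) - 1/(-47873) = 117*(-97) - 1*(-1/47873) = -11349 + 1/47873 = -543310676/47873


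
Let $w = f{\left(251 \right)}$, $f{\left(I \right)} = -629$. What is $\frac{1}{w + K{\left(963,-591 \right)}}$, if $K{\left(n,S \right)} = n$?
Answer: $\frac{1}{334} \approx 0.002994$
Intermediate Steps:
$w = -629$
$\frac{1}{w + K{\left(963,-591 \right)}} = \frac{1}{-629 + 963} = \frac{1}{334}$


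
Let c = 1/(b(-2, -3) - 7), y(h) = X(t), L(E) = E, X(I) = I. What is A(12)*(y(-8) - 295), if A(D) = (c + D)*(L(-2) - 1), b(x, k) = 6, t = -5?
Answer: 9900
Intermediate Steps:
y(h) = -5
c = -1 (c = 1/(6 - 7) = 1/(-1) = -1)
A(D) = 3 - 3*D (A(D) = (-1 + D)*(-2 - 1) = (-1 + D)*(-3) = 3 - 3*D)
A(12)*(y(-8) - 295) = (3 - 3*12)*(-5 - 295) = (3 - 36)*(-300) = -33*(-300) = 9900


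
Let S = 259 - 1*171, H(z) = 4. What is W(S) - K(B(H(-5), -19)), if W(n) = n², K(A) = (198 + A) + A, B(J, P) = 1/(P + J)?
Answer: 113192/15 ≈ 7546.1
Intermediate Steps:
B(J, P) = 1/(J + P)
K(A) = 198 + 2*A
S = 88 (S = 259 - 171 = 88)
W(S) - K(B(H(-5), -19)) = 88² - (198 + 2/(4 - 19)) = 7744 - (198 + 2/(-15)) = 7744 - (198 + 2*(-1/15)) = 7744 - (198 - 2/15) = 7744 - 1*2968/15 = 7744 - 2968/15 = 113192/15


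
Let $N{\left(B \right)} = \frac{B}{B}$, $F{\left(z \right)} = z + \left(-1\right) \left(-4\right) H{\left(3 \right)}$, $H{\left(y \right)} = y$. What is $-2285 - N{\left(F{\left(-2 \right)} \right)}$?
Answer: $-2286$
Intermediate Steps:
$F{\left(z \right)} = 12 + z$ ($F{\left(z \right)} = z + \left(-1\right) \left(-4\right) 3 = z + 4 \cdot 3 = z + 12 = 12 + z$)
$N{\left(B \right)} = 1$
$-2285 - N{\left(F{\left(-2 \right)} \right)} = -2285 - 1 = -2286$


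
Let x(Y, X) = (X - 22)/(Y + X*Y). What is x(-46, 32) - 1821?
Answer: -1382144/759 ≈ -1821.0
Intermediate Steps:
x(Y, X) = (-22 + X)/(Y + X*Y)
x(-46, 32) - 1821 = (-22 + 32)/((-46)*(1 + 32)) - 1821 = -1/46*10/33 - 1821 = -1/46*1/33*10 - 1821 = -5/759 - 1821 = -1382144/759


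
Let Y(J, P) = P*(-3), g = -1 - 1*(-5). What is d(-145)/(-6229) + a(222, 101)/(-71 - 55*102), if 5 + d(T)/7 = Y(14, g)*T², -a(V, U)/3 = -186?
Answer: 10029937153/35386949 ≈ 283.44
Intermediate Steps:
g = 4 (g = -1 + 5 = 4)
Y(J, P) = -3*P
a(V, U) = 558 (a(V, U) = -3*(-186) = 558)
d(T) = -35 - 84*T² (d(T) = -35 + 7*((-3*4)*T²) = -35 + 7*(-12*T²) = -35 - 84*T²)
d(-145)/(-6229) + a(222, 101)/(-71 - 55*102) = (-35 - 84*(-145)²)/(-6229) + 558/(-71 - 55*102) = (-35 - 84*21025)*(-1/6229) + 558/(-71 - 5610) = (-35 - 1766100)*(-1/6229) + 558/(-5681) = -1766135*(-1/6229) + 558*(-1/5681) = 1766135/6229 - 558/5681 = 10029937153/35386949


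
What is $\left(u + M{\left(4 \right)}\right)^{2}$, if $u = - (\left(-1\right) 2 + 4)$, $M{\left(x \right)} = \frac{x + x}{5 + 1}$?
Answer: $\frac{4}{9} \approx 0.44444$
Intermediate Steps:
$M{\left(x \right)} = \frac{x}{3}$ ($M{\left(x \right)} = \frac{2 x}{6} = 2 x \frac{1}{6} = \frac{x}{3}$)
$u = -2$ ($u = - (-2 + 4) = \left(-1\right) 2 = -2$)
$\left(u + M{\left(4 \right)}\right)^{2} = \left(-2 + \frac{1}{3} \cdot 4\right)^{2} = \left(-2 + \frac{4}{3}\right)^{2} = \left(- \frac{2}{3}\right)^{2} = \frac{4}{9}$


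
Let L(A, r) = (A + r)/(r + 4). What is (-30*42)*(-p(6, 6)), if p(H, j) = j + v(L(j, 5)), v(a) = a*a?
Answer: 84980/9 ≈ 9442.2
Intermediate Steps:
L(A, r) = (A + r)/(4 + r)
v(a) = a**2
p(H, j) = j + (5/9 + j/9)**2 (p(H, j) = j + ((j + 5)/(4 + 5))**2 = j + ((5 + j)/9)**2 = j + (5/9 + j/9)**2)
(-30*42)*(-p(6, 6)) = (-30*42)*(-(6 + (5 + 6)**2/81)) = -(-1260)*(6 + (1/81)*11**2) = -(-1260)*(6 + (1/81)*121) = -(-1260)*(6 + 121/81) = -(-1260)*607/81 = -1260*(-607/81) = 84980/9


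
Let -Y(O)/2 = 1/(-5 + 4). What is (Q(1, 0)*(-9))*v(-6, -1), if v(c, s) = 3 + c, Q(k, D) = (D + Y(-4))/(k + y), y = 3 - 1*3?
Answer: 54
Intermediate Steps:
Y(O) = 2 (Y(O) = -2/(-5 + 4) = -2/(-1) = -2*(-1) = 2)
y = 0 (y = 3 - 3 = 0)
Q(k, D) = (2 + D)/k (Q(k, D) = (D + 2)/(k + 0) = (2 + D)/k)
(Q(1, 0)*(-9))*v(-6, -1) = (((2 + 0)/1)*(-9))*(3 - 6) = ((1*2)*(-9))*(-3) = (2*(-9))*(-3) = -18*(-3) = 54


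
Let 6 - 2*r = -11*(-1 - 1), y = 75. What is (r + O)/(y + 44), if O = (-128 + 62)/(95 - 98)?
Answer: 2/17 ≈ 0.11765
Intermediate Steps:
O = 22 (O = -66/(-3) = -66*(-1/3) = 22)
r = -8 (r = 3 - (-11)*(-1 - 1)/2 = 3 - (-11)*(-2)/2 = 3 - 1/2*22 = 3 - 11 = -8)
(r + O)/(y + 44) = (-8 + 22)/(75 + 44) = 14/119 = 14*(1/119) = 2/17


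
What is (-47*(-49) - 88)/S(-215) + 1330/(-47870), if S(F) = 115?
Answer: 2117582/110101 ≈ 19.233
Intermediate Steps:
(-47*(-49) - 88)/S(-215) + 1330/(-47870) = (-47*(-49) - 88)/115 + 1330/(-47870) = (2303 - 88)*(1/115) + 1330*(-1/47870) = 2215*(1/115) - 133/4787 = 443/23 - 133/4787 = 2117582/110101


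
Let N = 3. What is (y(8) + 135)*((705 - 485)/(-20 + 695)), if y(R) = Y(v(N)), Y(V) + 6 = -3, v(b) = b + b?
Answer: 616/15 ≈ 41.067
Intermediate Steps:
v(b) = 2*b
Y(V) = -9 (Y(V) = -6 - 3 = -9)
y(R) = -9
(y(8) + 135)*((705 - 485)/(-20 + 695)) = (-9 + 135)*((705 - 485)/(-20 + 695)) = 126*(220/675) = 126*(220*(1/675)) = 126*(44/135) = 616/15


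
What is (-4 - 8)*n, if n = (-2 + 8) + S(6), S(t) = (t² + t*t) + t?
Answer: -1008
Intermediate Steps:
S(t) = t + 2*t² (S(t) = (t² + t²) + t = 2*t² + t = t + 2*t²)
n = 84 (n = (-2 + 8) + 6*(1 + 2*6) = 6 + 6*(1 + 12) = 6 + 6*13 = 6 + 78 = 84)
(-4 - 8)*n = (-4 - 8)*84 = -12*84 = -1008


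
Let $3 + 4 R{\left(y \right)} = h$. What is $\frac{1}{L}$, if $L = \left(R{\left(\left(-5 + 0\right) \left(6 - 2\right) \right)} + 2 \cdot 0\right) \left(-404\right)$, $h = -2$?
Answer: $\frac{1}{505} \approx 0.0019802$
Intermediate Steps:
$R{\left(y \right)} = - \frac{5}{4}$ ($R{\left(y \right)} = - \frac{3}{4} + \frac{1}{4} \left(-2\right) = - \frac{3}{4} - \frac{1}{2} = - \frac{5}{4}$)
$L = 505$ ($L = \left(- \frac{5}{4} + 2 \cdot 0\right) \left(-404\right) = \left(- \frac{5}{4} + 0\right) \left(-404\right) = \left(- \frac{5}{4}\right) \left(-404\right) = 505$)
$\frac{1}{L} = \frac{1}{505}$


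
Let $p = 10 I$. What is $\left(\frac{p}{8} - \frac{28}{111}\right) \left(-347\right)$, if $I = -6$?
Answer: $\frac{597187}{222} \approx 2690.0$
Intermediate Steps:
$p = -60$ ($p = 10 \left(-6\right) = -60$)
$\left(\frac{p}{8} - \frac{28}{111}\right) \left(-347\right) = \left(- \frac{60}{8} - \frac{28}{111}\right) \left(-347\right) = \left(\left(-60\right) \frac{1}{8} - \frac{28}{111}\right) \left(-347\right) = \left(- \frac{15}{2} - \frac{28}{111}\right) \left(-347\right) = \left(- \frac{1721}{222}\right) \left(-347\right) = \frac{597187}{222}$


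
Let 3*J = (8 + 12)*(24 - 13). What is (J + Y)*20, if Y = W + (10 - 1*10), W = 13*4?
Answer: 7520/3 ≈ 2506.7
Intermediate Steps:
W = 52
Y = 52 (Y = 52 + (10 - 1*10) = 52 + (10 - 10) = 52 + 0 = 52)
J = 220/3 (J = ((8 + 12)*(24 - 13))/3 = (20*11)/3 = (⅓)*220 = 220/3 ≈ 73.333)
(J + Y)*20 = (220/3 + 52)*20 = (376/3)*20 = 7520/3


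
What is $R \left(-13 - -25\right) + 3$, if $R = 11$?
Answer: $135$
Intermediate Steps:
$R \left(-13 - -25\right) + 3 = 11 \left(-13 - -25\right) + 3 = 11 \left(-13 + 25\right) + 3 = 11 \cdot 12 + 3 = 132 + 3 = 135$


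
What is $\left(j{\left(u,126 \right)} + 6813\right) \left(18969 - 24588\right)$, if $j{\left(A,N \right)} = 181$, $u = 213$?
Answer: $-39299286$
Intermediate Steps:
$\left(j{\left(u,126 \right)} + 6813\right) \left(18969 - 24588\right) = \left(181 + 6813\right) \left(18969 - 24588\right) = 6994 \left(-5619\right) = -39299286$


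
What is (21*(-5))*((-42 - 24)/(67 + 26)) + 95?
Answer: 5255/31 ≈ 169.52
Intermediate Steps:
(21*(-5))*((-42 - 24)/(67 + 26)) + 95 = -(-6930)/93 + 95 = -105*(-22/31) + 95 = 2310/31 + 95 = 5255/31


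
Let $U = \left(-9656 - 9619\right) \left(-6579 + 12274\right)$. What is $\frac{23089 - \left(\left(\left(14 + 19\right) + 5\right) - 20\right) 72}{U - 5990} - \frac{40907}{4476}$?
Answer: $- \frac{4490749988773}{491362366740} \approx -9.1394$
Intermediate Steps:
$U = -109771125$ ($U = \left(-19275\right) 5695 = -109771125$)
$\frac{23089 - \left(\left(\left(14 + 19\right) + 5\right) - 20\right) 72}{U - 5990} - \frac{40907}{4476} = \frac{23089 - \left(\left(\left(14 + 19\right) + 5\right) - 20\right) 72}{-109771125 - 5990} - \frac{40907}{4476} = \frac{23089 - \left(\left(33 + 5\right) - 20\right) 72}{-109777115} - \frac{40907}{4476} = \left(23089 - \left(38 - 20\right) 72\right) \left(- \frac{1}{109777115}\right) - \frac{40907}{4476} = \left(23089 - 18 \cdot 72\right) \left(- \frac{1}{109777115}\right) - \frac{40907}{4476} = \left(23089 - 1296\right) \left(- \frac{1}{109777115}\right) - \frac{40907}{4476} = 21793 \left(- \frac{1}{109777115}\right) - \frac{40907}{4476} = - \frac{21793}{109777115} - \frac{40907}{4476} = - \frac{4490749988773}{491362366740}$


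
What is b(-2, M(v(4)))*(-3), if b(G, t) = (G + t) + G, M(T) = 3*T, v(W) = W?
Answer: -24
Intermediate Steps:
b(G, t) = t + 2*G
b(-2, M(v(4)))*(-3) = (3*4 + 2*(-2))*(-3) = (12 - 4)*(-3) = 8*(-3) = -24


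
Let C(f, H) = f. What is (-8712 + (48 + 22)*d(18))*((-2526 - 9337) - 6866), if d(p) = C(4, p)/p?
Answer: 162875708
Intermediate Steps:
d(p) = 4/p
(-8712 + (48 + 22)*d(18))*((-2526 - 9337) - 6866) = (-8712 + (48 + 22)*(4/18))*((-2526 - 9337) - 6866) = (-8712 + 70*(4*(1/18)))*(-11863 - 6866) = (-8712 + 70*(2/9))*(-18729) = (-8712 + 140/9)*(-18729) = -78268/9*(-18729) = 162875708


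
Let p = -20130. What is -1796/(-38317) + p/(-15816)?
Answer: 133287791/101003612 ≈ 1.3196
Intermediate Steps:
-1796/(-38317) + p/(-15816) = -1796/(-38317) - 20130/(-15816) = -1796*(-1/38317) - 20130*(-1/15816) = 1796/38317 + 3355/2636 = 133287791/101003612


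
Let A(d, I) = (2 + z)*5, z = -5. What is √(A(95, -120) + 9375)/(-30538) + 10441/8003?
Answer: 197/151 - 6*√65/15269 ≈ 1.3015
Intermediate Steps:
A(d, I) = -15 (A(d, I) = (2 - 5)*5 = -3*5 = -15)
√(A(95, -120) + 9375)/(-30538) + 10441/8003 = √(-15 + 9375)/(-30538) + 10441/8003 = √9360*(-1/30538) + 10441*(1/8003) = (12*√65)*(-1/30538) + 197/151 = -6*√65/15269 + 197/151 = 197/151 - 6*√65/15269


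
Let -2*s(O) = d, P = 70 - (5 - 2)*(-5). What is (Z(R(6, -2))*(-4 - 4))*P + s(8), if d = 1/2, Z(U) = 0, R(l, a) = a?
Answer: -¼ ≈ -0.25000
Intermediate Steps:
d = ½ ≈ 0.50000
P = 85 (P = 70 - 3*(-5) = 70 - 1*(-15) = 70 + 15 = 85)
s(O) = -¼ (s(O) = -½*½ = -¼)
(Z(R(6, -2))*(-4 - 4))*P + s(8) = (0*(-4 - 4))*85 - ¼ = (0*(-8))*85 - ¼ = 0*85 - ¼ = 0 - ¼ = -¼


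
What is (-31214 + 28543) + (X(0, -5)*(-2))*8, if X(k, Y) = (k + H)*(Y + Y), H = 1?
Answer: -2511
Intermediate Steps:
X(k, Y) = 2*Y*(1 + k) (X(k, Y) = (k + 1)*(Y + Y) = (1 + k)*(2*Y) = 2*Y*(1 + k))
(-31214 + 28543) + (X(0, -5)*(-2))*8 = (-31214 + 28543) + ((2*(-5)*(1 + 0))*(-2))*8 = -2671 + ((2*(-5)*1)*(-2))*8 = -2671 - 10*(-2)*8 = -2671 + 20*8 = -2671 + 160 = -2511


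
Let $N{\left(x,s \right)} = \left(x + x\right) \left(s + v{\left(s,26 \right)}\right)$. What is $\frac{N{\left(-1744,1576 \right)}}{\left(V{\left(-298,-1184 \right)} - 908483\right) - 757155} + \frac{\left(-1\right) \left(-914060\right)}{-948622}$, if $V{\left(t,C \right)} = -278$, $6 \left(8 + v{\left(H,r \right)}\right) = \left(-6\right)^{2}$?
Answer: $\frac{460661730838}{197540570969} \approx 2.332$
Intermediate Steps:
$v{\left(H,r \right)} = -2$ ($v{\left(H,r \right)} = -8 + \frac{\left(-6\right)^{2}}{6} = -8 + \frac{1}{6} \cdot 36 = -8 + 6 = -2$)
$N{\left(x,s \right)} = 2 x \left(-2 + s\right)$ ($N{\left(x,s \right)} = \left(x + x\right) \left(s - 2\right) = 2 x \left(-2 + s\right)$)
$\frac{N{\left(-1744,1576 \right)}}{\left(V{\left(-298,-1184 \right)} - 908483\right) - 757155} + \frac{\left(-1\right) \left(-914060\right)}{-948622} = \frac{2 \left(-1744\right) \left(-2 + 1576\right)}{\left(-278 - 908483\right) - 757155} + \frac{\left(-1\right) \left(-914060\right)}{-948622} = \frac{2 \left(-1744\right) 1574}{-908761 - 757155} + 914060 \left(- \frac{1}{948622}\right) = - \frac{5490112}{-1665916} - \frac{457030}{474311} = \left(-5490112\right) \left(- \frac{1}{1665916}\right) - \frac{457030}{474311} = \frac{1372528}{416479} - \frac{457030}{474311} = \frac{460661730838}{197540570969}$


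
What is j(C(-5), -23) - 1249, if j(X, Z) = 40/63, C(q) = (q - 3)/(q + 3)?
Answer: -78647/63 ≈ -1248.4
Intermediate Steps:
C(q) = (-3 + q)/(3 + q)
j(X, Z) = 40/63 (j(X, Z) = 40*(1/63) = 40/63)
j(C(-5), -23) - 1249 = 40/63 - 1249 = -78647/63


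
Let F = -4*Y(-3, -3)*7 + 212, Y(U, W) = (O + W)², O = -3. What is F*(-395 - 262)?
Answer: 522972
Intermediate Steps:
Y(U, W) = (-3 + W)²
F = -796 (F = -4*(-3 - 3)²*7 + 212 = -4*(-6)²*7 + 212 = -4*36*7 + 212 = -144*7 + 212 = -1008 + 212 = -796)
F*(-395 - 262) = -796*(-395 - 262) = -796*(-657) = 522972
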